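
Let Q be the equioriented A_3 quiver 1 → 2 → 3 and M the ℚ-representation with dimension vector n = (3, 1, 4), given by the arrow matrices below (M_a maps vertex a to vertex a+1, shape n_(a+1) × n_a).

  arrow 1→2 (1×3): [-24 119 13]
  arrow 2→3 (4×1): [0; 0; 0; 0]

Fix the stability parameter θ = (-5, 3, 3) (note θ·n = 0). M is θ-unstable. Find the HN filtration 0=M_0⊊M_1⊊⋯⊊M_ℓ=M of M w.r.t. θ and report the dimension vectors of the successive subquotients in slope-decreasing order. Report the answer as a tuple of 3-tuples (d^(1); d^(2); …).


Barcode: M ≅ I[1,1]^2, I[1,2], I[3,3]^4. HN layers by μ_θ (2 steps, strictly decreasing):
  μ^(1)=3; μ^(2)=-5

((0, 1, 4); (3, 0, 0))


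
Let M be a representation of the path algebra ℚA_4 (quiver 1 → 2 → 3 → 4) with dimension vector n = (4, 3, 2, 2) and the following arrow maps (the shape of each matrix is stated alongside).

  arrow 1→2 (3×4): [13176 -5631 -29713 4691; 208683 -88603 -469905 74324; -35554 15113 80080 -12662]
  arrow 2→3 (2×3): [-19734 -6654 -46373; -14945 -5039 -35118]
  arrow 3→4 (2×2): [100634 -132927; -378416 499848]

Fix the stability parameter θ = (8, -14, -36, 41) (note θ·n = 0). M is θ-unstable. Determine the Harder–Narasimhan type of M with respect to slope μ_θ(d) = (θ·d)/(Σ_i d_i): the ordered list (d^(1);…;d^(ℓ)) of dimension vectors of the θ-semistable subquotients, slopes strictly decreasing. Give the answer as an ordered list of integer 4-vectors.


Interval decomposition of M: I[1,1], I[1,2], I[1,3], I[1,4], I[4,4].
HN type (ℓ=4): μ^(1)=41; μ^(2)=8; μ^(3)=-3; μ^(4)=-14

((0, 0, 0, 2); (1, 0, 0, 0); (1, 1, 0, 0); (2, 2, 2, 0))


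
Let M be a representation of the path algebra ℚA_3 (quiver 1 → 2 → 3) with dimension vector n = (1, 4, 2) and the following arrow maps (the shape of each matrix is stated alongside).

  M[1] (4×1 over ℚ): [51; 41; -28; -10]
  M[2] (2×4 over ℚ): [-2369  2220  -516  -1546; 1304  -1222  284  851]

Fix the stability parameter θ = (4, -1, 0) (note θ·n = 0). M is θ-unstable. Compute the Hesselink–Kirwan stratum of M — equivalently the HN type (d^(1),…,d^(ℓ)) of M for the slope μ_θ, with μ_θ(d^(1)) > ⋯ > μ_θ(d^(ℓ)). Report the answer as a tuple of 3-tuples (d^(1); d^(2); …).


Barcode: M ≅ I[1,3], I[2,2]^2, I[2,3]. HN layers by μ_θ (3 steps, strictly decreasing):
  μ^(1)=1; μ^(2)=0; μ^(3)=-1

((1, 1, 1); (0, 0, 1); (0, 3, 0))


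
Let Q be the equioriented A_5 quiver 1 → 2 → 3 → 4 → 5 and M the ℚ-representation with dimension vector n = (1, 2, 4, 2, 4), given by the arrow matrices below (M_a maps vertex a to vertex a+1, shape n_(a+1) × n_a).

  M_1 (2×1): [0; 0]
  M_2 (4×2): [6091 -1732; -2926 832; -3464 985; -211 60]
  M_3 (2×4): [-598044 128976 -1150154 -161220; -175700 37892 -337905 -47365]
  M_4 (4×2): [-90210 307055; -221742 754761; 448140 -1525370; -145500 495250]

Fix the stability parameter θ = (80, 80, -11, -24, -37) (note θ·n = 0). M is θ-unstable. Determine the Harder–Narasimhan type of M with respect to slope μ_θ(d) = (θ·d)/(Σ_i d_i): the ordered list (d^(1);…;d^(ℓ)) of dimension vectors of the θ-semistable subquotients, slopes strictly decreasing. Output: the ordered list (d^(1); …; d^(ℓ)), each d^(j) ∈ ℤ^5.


Barcode: M ≅ I[1,1], I[2,4], I[2,5], I[3,3]^2, I[5,5]^3. HN layers by μ_θ (5 steps, strictly decreasing):
  μ^(1)=80; μ^(2)=15; μ^(3)=2; μ^(4)=-11; μ^(5)=-37

((1, 0, 0, 0, 0); (0, 1, 1, 1, 0); (0, 1, 1, 1, 1); (0, 0, 2, 0, 0); (0, 0, 0, 0, 3))


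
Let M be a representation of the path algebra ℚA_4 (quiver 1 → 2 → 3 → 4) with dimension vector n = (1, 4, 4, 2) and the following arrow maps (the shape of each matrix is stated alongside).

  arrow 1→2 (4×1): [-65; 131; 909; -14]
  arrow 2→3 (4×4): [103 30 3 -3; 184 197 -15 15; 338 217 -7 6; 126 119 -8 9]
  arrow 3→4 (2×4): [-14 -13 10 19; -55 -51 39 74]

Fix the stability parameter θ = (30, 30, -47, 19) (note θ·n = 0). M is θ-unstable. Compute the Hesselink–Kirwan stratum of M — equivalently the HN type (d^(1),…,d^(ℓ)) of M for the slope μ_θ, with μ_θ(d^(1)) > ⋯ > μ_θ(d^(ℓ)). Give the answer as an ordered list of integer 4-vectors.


Barcode: M ≅ I[1,4], I[2,3]^2, I[2,4]. HN layers by μ_θ (3 steps, strictly decreasing):
  μ^(1)=19; μ^(2)=13/3; μ^(3)=-17/2

((0, 0, 0, 2); (1, 1, 1, 0); (0, 3, 3, 0))


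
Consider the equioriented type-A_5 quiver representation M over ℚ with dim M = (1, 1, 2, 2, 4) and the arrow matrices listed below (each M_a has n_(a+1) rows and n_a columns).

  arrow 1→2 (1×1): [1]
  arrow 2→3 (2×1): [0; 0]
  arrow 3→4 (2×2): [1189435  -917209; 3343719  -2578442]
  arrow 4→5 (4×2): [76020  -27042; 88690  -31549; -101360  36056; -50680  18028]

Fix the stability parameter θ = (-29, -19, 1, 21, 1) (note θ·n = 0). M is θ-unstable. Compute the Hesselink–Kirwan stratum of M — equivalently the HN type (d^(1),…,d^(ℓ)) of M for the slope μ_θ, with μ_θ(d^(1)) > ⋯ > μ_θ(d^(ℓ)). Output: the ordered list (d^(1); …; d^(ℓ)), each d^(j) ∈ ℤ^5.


Interval decomposition of M: I[1,2], I[3,4], I[3,5], I[5,5]^3.
HN type (ℓ=5): μ^(1)=21; μ^(2)=11; μ^(3)=1; μ^(4)=-19; μ^(5)=-29

((0, 0, 0, 1, 0); (0, 0, 0, 1, 1); (0, 0, 2, 0, 3); (0, 1, 0, 0, 0); (1, 0, 0, 0, 0))


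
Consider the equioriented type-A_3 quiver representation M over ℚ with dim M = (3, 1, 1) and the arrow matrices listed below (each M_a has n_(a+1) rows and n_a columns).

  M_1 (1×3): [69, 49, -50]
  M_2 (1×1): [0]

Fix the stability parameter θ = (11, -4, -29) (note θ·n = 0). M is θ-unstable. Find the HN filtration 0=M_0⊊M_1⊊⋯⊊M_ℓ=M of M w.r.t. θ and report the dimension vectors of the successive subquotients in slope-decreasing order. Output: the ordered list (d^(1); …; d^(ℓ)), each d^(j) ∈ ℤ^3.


Interval decomposition of M: I[1,1]^2, I[1,2], I[3,3].
HN type (ℓ=3): μ^(1)=11; μ^(2)=7/2; μ^(3)=-29

((2, 0, 0); (1, 1, 0); (0, 0, 1))


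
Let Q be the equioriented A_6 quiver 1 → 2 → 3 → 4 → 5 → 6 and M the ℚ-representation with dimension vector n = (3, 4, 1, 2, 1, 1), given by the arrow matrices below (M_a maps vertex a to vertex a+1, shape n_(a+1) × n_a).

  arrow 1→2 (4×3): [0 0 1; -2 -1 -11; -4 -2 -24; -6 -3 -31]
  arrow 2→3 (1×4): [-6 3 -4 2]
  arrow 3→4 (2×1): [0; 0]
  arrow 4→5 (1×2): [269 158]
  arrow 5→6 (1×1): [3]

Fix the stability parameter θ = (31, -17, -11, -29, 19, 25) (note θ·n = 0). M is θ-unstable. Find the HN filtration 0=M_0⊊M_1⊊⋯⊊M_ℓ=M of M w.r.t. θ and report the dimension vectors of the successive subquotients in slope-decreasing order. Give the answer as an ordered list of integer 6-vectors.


Interval decomposition of M: I[1,1], I[1,2], I[1,3], I[2,2]^2, I[4,4], I[4,6].
HN type (ℓ=7): μ^(1)=31; μ^(2)=25; μ^(3)=19; μ^(4)=7; μ^(5)=1; μ^(6)=-17; μ^(7)=-29

((1, 0, 0, 0, 0, 0); (0, 0, 0, 0, 0, 1); (0, 0, 0, 0, 1, 0); (1, 1, 0, 0, 0, 0); (1, 1, 1, 0, 0, 0); (0, 2, 0, 0, 0, 0); (0, 0, 0, 2, 0, 0))


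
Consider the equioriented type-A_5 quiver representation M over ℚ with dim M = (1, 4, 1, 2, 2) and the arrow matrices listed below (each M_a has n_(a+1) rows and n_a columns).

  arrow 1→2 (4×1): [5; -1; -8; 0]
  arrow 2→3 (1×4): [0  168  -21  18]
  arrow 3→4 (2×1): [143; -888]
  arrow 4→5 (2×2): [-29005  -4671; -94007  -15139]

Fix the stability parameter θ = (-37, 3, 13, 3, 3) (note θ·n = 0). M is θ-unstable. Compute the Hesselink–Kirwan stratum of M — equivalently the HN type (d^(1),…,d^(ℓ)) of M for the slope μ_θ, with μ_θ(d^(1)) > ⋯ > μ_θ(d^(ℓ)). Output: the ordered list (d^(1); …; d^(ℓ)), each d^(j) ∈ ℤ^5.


Via rank(M_{q-1}∘⋯∘M_p): M ≅ I[1,2], I[2,2]^2, I[2,5], I[4,5].
μ_θ-semistable layers: μ^(1)=19/3; μ^(2)=3; μ^(3)=-37

((0, 0, 1, 1, 1); (0, 4, 0, 1, 1); (1, 0, 0, 0, 0))


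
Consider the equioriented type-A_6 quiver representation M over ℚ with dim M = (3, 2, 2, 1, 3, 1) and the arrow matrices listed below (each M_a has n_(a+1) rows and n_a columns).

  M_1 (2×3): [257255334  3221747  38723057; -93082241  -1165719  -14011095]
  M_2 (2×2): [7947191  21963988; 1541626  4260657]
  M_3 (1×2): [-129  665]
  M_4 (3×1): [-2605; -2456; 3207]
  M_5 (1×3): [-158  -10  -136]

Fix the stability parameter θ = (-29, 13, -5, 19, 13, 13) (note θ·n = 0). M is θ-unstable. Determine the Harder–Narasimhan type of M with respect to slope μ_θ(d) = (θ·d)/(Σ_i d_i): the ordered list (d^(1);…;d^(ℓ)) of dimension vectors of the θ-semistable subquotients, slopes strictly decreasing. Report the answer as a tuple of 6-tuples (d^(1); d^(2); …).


Interval decomposition of M: I[1,1], I[1,3], I[1,6], I[5,5]^2.
HN type (ℓ=4): μ^(1)=15; μ^(2)=13; μ^(3)=4; μ^(4)=-29

((0, 0, 0, 1, 1, 1); (0, 0, 0, 0, 2, 0); (0, 2, 2, 0, 0, 0); (3, 0, 0, 0, 0, 0))


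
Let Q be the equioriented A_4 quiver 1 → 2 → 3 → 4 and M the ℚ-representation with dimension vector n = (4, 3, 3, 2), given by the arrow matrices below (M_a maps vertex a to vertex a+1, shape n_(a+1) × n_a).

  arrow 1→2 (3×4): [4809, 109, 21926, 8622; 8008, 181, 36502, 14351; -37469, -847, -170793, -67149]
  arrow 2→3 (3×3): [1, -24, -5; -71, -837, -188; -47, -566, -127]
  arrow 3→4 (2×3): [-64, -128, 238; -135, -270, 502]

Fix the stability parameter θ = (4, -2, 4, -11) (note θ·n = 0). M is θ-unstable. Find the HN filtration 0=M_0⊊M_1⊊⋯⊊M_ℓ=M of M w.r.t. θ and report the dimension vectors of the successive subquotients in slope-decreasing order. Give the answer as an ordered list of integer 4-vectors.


Via rank(M_{q-1}∘⋯∘M_p): M ≅ I[1,1], I[1,2], I[1,3], I[1,4], I[3,4].
μ_θ-semistable layers: μ^(1)=4; μ^(2)=1; μ^(3)=-5/4; μ^(4)=-7/2

((1, 0, 1, 0); (2, 2, 0, 0); (1, 1, 1, 1); (0, 0, 1, 1))


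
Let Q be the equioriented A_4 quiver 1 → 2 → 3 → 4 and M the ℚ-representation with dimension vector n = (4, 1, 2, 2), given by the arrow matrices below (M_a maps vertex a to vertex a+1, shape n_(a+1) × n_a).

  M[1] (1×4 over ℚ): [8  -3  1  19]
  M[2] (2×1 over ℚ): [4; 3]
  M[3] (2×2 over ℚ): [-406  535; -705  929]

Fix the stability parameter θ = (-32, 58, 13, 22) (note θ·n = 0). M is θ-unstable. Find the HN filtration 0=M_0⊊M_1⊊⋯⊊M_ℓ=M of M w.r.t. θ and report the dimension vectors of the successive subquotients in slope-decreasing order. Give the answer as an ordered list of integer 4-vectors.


Interval decomposition of M: I[1,1]^3, I[1,4], I[3,4].
HN type (ℓ=4): μ^(1)=31; μ^(2)=22; μ^(3)=13; μ^(4)=-32

((0, 1, 1, 1); (0, 0, 0, 1); (0, 0, 1, 0); (4, 0, 0, 0))


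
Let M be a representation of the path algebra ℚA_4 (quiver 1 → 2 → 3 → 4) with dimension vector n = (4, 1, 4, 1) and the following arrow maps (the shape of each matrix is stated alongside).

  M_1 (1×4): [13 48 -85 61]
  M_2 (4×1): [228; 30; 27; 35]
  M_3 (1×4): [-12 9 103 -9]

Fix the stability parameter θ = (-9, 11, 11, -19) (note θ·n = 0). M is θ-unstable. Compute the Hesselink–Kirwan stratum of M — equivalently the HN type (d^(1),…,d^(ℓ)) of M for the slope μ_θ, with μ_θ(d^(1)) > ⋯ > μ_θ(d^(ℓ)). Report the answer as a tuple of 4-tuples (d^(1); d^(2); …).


Barcode: M ≅ I[1,1]^3, I[1,3], I[3,3]^2, I[3,4]. HN layers by μ_θ (3 steps, strictly decreasing):
  μ^(1)=11; μ^(2)=-4; μ^(3)=-9

((0, 1, 3, 0); (0, 0, 1, 1); (4, 0, 0, 0))


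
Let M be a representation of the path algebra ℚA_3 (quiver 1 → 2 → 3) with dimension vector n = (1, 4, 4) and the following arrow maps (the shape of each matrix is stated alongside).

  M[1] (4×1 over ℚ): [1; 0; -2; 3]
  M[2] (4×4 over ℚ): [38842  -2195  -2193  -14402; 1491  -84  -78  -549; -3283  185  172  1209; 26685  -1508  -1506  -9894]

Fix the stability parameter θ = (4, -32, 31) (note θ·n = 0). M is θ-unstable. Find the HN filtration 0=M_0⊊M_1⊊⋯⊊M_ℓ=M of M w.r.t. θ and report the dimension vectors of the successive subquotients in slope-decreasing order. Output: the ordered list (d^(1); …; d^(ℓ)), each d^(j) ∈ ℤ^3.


Interval decomposition of M: I[1,3], I[2,3]^3.
HN type (ℓ=3): μ^(1)=31; μ^(2)=-14; μ^(3)=-32

((0, 0, 4); (1, 1, 0); (0, 3, 0))


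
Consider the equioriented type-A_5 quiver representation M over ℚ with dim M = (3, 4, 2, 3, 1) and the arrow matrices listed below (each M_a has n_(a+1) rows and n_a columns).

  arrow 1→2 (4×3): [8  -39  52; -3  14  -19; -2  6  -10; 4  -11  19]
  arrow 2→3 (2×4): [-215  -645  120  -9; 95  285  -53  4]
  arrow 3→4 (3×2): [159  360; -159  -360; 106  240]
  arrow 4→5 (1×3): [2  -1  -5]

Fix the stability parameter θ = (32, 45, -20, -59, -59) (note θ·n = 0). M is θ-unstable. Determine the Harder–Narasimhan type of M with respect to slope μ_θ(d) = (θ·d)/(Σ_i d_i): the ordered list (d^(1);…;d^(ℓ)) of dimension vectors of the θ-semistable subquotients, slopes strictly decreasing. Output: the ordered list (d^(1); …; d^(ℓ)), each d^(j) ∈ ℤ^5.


Interval decomposition of M: I[1,2], I[1,3], I[1,5], I[2,2], I[4,4]^2.
HN type (ℓ=5): μ^(1)=45; μ^(2)=32; μ^(3)=19; μ^(4)=-61/5; μ^(5)=-59

((0, 2, 0, 0, 0); (1, 0, 0, 0, 0); (1, 1, 1, 0, 0); (1, 1, 1, 1, 1); (0, 0, 0, 2, 0))


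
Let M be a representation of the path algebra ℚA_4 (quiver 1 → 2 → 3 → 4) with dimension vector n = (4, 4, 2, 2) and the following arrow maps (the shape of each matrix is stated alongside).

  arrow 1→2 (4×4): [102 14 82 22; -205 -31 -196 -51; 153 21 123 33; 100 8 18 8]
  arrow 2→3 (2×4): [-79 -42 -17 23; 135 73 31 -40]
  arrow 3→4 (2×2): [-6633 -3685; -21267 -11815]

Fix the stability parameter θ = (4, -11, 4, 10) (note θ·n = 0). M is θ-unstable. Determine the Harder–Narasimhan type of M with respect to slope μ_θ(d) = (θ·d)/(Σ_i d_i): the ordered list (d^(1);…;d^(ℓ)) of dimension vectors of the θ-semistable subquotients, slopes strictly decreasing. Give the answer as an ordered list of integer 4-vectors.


Via rank(M_{q-1}∘⋯∘M_p): M ≅ I[1,1]^2, I[1,3], I[1,4], I[2,2]^2, I[4,4].
μ_θ-semistable layers: μ^(1)=10; μ^(2)=4; μ^(3)=-7/2; μ^(4)=-11

((0, 0, 0, 2); (2, 0, 2, 0); (2, 2, 0, 0); (0, 2, 0, 0))


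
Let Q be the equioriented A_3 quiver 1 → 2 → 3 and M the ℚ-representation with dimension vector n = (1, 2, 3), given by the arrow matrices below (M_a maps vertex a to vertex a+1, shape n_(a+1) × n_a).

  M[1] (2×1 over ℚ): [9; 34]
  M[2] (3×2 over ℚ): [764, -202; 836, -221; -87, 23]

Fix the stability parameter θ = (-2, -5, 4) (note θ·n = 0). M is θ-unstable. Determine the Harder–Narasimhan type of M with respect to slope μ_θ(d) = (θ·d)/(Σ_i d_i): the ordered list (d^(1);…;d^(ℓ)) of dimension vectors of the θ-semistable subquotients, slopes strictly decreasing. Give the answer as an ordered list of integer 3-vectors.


Via rank(M_{q-1}∘⋯∘M_p): M ≅ I[1,3], I[2,3], I[3,3].
μ_θ-semistable layers: μ^(1)=4; μ^(2)=-7/2; μ^(3)=-5

((0, 0, 3); (1, 1, 0); (0, 1, 0))


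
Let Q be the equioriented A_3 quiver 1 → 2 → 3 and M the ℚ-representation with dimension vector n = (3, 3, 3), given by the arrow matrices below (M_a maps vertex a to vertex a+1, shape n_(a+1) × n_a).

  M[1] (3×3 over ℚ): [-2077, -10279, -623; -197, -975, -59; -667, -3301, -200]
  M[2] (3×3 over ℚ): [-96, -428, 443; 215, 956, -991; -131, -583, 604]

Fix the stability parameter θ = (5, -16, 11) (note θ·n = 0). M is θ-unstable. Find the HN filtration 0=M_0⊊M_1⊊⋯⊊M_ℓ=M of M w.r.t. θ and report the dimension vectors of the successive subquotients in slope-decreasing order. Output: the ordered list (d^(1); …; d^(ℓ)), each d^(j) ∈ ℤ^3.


Barcode: M ≅ I[1,1], I[1,3]^2, I[2,3]. HN layers by μ_θ (4 steps, strictly decreasing):
  μ^(1)=11; μ^(2)=5; μ^(3)=-11/2; μ^(4)=-16

((0, 0, 3); (1, 0, 0); (2, 2, 0); (0, 1, 0))


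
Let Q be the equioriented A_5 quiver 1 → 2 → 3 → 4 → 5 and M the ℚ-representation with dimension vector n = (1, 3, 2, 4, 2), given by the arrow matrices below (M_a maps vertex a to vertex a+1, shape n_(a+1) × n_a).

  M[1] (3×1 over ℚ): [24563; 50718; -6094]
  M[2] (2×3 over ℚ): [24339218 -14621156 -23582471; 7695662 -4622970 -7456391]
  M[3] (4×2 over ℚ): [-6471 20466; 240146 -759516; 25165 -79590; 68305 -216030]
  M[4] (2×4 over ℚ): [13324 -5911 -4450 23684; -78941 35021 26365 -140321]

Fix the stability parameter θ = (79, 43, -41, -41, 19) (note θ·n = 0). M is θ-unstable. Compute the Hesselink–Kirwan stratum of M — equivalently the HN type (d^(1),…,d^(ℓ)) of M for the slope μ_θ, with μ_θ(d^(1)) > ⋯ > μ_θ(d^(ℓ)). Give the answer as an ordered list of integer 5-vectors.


Via rank(M_{q-1}∘⋯∘M_p): M ≅ I[1,2], I[2,3], I[2,5], I[4,4]^2, I[4,5].
μ_θ-semistable layers: μ^(1)=61; μ^(2)=19; μ^(3)=1; μ^(4)=-13; μ^(5)=-41

((1, 1, 0, 0, 0); (0, 0, 0, 0, 2); (0, 1, 1, 0, 0); (0, 1, 1, 1, 0); (0, 0, 0, 3, 0))


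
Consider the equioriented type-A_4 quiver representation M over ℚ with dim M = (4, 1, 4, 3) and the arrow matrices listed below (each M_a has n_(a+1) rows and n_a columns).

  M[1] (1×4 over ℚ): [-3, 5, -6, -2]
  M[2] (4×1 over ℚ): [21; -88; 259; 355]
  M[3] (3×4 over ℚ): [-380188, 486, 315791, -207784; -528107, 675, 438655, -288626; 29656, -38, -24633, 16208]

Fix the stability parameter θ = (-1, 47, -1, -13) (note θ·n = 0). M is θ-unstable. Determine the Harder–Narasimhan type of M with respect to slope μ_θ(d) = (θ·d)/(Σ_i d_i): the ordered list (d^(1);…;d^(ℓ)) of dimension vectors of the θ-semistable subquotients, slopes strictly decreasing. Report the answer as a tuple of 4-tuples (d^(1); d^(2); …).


Barcode: M ≅ I[1,1]^3, I[1,4], I[3,3]^2, I[3,4], I[4,4]. HN layers by μ_θ (4 steps, strictly decreasing):
  μ^(1)=11; μ^(2)=-1; μ^(3)=-7; μ^(4)=-13

((0, 1, 1, 1); (4, 0, 2, 0); (0, 0, 1, 1); (0, 0, 0, 1))


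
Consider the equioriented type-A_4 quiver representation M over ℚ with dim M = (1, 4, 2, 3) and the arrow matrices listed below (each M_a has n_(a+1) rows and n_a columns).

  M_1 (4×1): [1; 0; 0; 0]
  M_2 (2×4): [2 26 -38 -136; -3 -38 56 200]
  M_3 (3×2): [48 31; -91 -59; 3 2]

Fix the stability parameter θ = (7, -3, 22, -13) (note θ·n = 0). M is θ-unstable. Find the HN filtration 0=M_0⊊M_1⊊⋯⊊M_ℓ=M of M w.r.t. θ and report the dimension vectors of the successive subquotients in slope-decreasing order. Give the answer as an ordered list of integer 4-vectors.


Via rank(M_{q-1}∘⋯∘M_p): M ≅ I[1,4], I[2,2]^2, I[2,4], I[4,4].
μ_θ-semistable layers: μ^(1)=9/2; μ^(2)=2; μ^(3)=-3; μ^(4)=-13

((0, 0, 2, 2); (1, 1, 0, 0); (0, 3, 0, 0); (0, 0, 0, 1))


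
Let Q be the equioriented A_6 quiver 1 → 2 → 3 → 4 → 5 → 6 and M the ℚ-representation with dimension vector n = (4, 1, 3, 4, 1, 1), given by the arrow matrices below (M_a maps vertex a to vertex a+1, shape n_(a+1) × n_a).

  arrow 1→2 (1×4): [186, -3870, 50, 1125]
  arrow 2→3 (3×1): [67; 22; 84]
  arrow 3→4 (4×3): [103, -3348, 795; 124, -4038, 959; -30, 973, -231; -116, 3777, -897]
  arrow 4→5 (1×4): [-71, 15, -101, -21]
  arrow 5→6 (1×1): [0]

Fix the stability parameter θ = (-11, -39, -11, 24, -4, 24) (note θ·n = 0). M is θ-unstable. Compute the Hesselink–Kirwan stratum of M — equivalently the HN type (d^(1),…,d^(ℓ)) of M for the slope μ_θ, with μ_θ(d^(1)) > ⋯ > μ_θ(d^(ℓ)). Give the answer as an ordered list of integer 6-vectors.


Barcode: M ≅ I[1,1]^3, I[1,5], I[3,4]^2, I[4,4], I[6,6]. HN layers by μ_θ (4 steps, strictly decreasing):
  μ^(1)=24; μ^(2)=10; μ^(3)=-11; μ^(4)=-25

((0, 0, 0, 3, 0, 1); (0, 0, 0, 1, 1, 0); (3, 0, 3, 0, 0, 0); (1, 1, 0, 0, 0, 0))


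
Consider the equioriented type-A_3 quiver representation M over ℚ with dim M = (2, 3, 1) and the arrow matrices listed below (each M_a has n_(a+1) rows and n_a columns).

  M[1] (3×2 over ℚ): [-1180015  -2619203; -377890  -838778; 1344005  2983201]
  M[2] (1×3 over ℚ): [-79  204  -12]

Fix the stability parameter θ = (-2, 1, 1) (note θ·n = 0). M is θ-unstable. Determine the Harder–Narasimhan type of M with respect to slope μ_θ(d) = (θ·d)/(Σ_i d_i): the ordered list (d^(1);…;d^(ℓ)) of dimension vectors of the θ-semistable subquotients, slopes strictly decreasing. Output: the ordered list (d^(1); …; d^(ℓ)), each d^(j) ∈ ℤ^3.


Via rank(M_{q-1}∘⋯∘M_p): M ≅ I[1,1], I[1,3], I[2,2]^2.
μ_θ-semistable layers: μ^(1)=1; μ^(2)=-2

((0, 3, 1); (2, 0, 0))


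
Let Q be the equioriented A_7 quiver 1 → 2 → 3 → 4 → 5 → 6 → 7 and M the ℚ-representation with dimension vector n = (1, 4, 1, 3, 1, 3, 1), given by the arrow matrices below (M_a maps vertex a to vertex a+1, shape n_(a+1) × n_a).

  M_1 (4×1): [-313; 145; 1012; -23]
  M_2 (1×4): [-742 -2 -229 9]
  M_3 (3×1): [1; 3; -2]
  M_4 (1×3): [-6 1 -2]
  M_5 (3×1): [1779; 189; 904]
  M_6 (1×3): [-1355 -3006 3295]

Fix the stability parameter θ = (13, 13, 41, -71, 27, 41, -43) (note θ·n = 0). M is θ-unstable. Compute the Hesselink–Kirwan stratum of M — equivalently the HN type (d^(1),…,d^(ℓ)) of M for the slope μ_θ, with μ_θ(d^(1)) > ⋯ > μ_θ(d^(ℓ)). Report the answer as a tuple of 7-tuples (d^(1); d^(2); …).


Interval decomposition of M: I[1,7], I[2,2]^3, I[4,4]^2, I[6,6]^2.
HN type (ℓ=5): μ^(1)=41; μ^(2)=13; μ^(3)=25/3; μ^(4)=-1; μ^(5)=-71

((0, 0, 0, 0, 0, 2, 0); (0, 3, 0, 0, 0, 0, 0); (0, 0, 0, 0, 1, 1, 1); (1, 1, 1, 1, 0, 0, 0); (0, 0, 0, 2, 0, 0, 0))


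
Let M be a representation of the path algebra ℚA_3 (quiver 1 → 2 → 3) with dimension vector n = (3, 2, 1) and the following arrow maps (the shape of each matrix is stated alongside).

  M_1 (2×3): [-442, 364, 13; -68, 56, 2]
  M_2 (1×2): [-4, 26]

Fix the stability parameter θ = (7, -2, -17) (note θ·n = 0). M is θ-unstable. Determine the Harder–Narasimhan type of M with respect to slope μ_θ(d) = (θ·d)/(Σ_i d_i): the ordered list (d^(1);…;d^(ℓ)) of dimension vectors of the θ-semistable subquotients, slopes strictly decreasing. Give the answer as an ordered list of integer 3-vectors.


Via rank(M_{q-1}∘⋯∘M_p): M ≅ I[1,1]^2, I[1,2], I[2,3].
μ_θ-semistable layers: μ^(1)=7; μ^(2)=5/2; μ^(3)=-19/2

((2, 0, 0); (1, 1, 0); (0, 1, 1))


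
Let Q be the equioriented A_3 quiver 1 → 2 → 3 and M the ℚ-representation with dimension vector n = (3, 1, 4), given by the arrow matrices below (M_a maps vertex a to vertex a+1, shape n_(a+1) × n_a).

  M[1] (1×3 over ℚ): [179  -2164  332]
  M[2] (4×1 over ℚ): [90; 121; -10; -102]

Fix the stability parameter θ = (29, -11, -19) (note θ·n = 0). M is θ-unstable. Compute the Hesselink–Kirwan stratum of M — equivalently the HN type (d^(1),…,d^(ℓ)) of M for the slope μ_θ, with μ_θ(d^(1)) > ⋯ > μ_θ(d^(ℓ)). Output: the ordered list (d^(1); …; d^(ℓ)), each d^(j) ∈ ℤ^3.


Barcode: M ≅ I[1,1]^2, I[1,3], I[3,3]^3. HN layers by μ_θ (3 steps, strictly decreasing):
  μ^(1)=29; μ^(2)=-1/3; μ^(3)=-19

((2, 0, 0); (1, 1, 1); (0, 0, 3))


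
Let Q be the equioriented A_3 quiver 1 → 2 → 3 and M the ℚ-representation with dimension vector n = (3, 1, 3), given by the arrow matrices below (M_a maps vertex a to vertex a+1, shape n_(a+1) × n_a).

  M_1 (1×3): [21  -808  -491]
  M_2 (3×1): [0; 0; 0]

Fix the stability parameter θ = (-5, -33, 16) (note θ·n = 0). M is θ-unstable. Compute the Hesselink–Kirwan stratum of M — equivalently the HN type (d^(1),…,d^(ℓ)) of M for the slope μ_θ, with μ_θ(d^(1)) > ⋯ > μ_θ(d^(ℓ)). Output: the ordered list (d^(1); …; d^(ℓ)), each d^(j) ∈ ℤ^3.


Interval decomposition of M: I[1,1]^2, I[1,2], I[3,3]^3.
HN type (ℓ=3): μ^(1)=16; μ^(2)=-5; μ^(3)=-19

((0, 0, 3); (2, 0, 0); (1, 1, 0))


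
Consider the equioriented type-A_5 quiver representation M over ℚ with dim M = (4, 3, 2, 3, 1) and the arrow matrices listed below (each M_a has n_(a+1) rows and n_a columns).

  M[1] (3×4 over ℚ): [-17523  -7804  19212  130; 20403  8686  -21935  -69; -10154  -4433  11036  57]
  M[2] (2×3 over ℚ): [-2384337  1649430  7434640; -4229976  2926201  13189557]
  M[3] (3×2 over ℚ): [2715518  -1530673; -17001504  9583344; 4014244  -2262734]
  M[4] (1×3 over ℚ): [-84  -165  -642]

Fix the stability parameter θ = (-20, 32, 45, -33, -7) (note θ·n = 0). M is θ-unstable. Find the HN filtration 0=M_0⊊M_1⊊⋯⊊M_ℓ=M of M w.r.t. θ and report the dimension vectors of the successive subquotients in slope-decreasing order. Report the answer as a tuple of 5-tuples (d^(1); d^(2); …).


Interval decomposition of M: I[1,1], I[1,2], I[1,3], I[1,4], I[4,4], I[4,5].
HN type (ℓ=6): μ^(1)=45; μ^(2)=32; μ^(3)=44/3; μ^(4)=-7; μ^(5)=-20; μ^(6)=-33

((0, 0, 1, 0, 0); (0, 2, 0, 0, 0); (0, 1, 1, 1, 0); (0, 0, 0, 0, 1); (4, 0, 0, 0, 0); (0, 0, 0, 2, 0))


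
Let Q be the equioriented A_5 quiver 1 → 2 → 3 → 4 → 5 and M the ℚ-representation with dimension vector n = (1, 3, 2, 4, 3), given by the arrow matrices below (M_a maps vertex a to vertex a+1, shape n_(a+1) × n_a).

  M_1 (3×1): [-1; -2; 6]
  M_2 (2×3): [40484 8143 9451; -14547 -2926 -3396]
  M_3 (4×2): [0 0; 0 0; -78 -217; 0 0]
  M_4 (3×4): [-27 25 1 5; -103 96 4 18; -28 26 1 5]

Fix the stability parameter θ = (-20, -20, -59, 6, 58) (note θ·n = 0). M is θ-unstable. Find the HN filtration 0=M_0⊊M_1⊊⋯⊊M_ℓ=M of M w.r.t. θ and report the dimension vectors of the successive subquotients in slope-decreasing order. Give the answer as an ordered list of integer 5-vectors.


Interval decomposition of M: I[1,5], I[2,2], I[2,3], I[4,4], I[4,5]^2.
HN type (ℓ=5): μ^(1)=58; μ^(2)=6; μ^(3)=-20; μ^(4)=-33; μ^(5)=-79/2

((0, 0, 0, 0, 3); (0, 0, 0, 4, 0); (0, 1, 0, 0, 0); (1, 1, 1, 0, 0); (0, 1, 1, 0, 0))


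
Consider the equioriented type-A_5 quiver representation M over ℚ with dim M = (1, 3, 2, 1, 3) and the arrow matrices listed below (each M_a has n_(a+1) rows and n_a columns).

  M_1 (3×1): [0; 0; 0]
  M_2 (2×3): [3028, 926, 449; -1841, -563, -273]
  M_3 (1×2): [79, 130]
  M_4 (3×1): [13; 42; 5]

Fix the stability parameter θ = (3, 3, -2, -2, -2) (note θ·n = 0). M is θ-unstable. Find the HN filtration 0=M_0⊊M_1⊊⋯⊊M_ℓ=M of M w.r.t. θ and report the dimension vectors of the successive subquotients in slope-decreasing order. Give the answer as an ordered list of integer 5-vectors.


Barcode: M ≅ I[1,1], I[2,2], I[2,3], I[2,5], I[5,5]^2. HN layers by μ_θ (4 steps, strictly decreasing):
  μ^(1)=3; μ^(2)=1/2; μ^(3)=-3/4; μ^(4)=-2

((1, 1, 0, 0, 0); (0, 1, 1, 0, 0); (0, 1, 1, 1, 1); (0, 0, 0, 0, 2))


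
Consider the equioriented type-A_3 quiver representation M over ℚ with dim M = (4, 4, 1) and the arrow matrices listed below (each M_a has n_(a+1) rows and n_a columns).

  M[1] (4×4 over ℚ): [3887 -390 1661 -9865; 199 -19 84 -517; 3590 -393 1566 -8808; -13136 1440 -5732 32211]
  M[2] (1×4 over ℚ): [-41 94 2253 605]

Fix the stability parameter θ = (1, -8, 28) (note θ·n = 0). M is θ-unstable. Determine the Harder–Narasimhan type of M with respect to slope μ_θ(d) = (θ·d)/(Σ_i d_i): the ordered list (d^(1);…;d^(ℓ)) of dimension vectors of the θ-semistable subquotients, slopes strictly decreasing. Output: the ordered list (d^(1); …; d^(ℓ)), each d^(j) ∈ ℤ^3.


Via rank(M_{q-1}∘⋯∘M_p): M ≅ I[1,2]^3, I[1,3].
μ_θ-semistable layers: μ^(1)=28; μ^(2)=-7/2

((0, 0, 1); (4, 4, 0))


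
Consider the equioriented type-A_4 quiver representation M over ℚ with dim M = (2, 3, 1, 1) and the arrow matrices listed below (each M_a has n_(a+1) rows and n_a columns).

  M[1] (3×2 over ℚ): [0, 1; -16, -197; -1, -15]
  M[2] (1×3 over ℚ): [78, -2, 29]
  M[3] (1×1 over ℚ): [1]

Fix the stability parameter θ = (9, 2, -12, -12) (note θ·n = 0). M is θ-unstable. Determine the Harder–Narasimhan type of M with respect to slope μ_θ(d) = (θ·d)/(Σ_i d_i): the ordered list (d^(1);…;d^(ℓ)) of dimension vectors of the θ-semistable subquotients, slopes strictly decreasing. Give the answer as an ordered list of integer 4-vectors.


Via rank(M_{q-1}∘⋯∘M_p): M ≅ I[1,2], I[1,4], I[2,2].
μ_θ-semistable layers: μ^(1)=11/2; μ^(2)=2; μ^(3)=-13/4

((1, 1, 0, 0); (0, 1, 0, 0); (1, 1, 1, 1))


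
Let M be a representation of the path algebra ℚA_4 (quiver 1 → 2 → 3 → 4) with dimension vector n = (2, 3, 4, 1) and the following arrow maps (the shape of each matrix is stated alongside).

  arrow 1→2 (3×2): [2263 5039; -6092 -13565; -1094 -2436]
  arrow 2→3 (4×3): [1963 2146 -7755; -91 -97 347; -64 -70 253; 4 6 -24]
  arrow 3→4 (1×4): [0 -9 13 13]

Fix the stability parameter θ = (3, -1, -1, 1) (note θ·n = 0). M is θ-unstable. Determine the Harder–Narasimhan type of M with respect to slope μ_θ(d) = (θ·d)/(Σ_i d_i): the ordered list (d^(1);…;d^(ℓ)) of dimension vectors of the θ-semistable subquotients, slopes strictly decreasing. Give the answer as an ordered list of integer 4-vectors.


Barcode: M ≅ I[1,3], I[1,4], I[2,3], I[3,3]. HN layers by μ_θ (3 steps, strictly decreasing):
  μ^(1)=1; μ^(2)=1/3; μ^(3)=-1

((0, 0, 0, 1); (2, 2, 2, 0); (0, 1, 2, 0))


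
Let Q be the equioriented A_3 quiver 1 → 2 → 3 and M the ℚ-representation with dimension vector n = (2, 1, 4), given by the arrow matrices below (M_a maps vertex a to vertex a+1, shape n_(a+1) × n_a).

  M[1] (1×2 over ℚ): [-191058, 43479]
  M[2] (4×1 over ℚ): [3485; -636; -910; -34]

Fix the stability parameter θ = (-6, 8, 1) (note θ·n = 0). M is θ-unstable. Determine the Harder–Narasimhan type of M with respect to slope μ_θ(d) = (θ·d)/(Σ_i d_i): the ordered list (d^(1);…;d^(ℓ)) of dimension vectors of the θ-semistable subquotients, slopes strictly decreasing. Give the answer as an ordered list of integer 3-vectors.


Via rank(M_{q-1}∘⋯∘M_p): M ≅ I[1,1], I[1,3], I[3,3]^3.
μ_θ-semistable layers: μ^(1)=9/2; μ^(2)=1; μ^(3)=-6

((0, 1, 1); (0, 0, 3); (2, 0, 0))


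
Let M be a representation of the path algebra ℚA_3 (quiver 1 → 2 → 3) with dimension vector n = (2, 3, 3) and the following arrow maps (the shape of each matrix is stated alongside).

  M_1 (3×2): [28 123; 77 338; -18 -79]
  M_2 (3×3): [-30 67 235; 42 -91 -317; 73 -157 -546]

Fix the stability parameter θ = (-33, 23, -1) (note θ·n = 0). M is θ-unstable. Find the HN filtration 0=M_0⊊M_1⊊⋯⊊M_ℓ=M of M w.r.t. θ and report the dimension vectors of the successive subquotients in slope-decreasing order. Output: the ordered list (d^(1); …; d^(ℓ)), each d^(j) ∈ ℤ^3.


Barcode: M ≅ I[1,3]^2, I[2,3]. HN layers by μ_θ (2 steps, strictly decreasing):
  μ^(1)=11; μ^(2)=-33

((0, 3, 3); (2, 0, 0))


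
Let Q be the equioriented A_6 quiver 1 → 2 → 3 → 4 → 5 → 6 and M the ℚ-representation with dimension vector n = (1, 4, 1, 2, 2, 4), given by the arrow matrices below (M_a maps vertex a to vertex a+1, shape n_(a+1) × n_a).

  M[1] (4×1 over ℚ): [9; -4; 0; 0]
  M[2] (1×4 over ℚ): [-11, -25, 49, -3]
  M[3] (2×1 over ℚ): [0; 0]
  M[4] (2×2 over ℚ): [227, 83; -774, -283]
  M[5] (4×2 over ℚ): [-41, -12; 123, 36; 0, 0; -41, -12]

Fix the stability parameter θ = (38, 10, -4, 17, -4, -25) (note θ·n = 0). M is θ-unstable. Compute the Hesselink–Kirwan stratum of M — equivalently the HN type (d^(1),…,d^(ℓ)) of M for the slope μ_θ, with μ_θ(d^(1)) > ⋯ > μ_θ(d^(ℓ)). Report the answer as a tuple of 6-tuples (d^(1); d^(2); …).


Interval decomposition of M: I[1,3], I[2,2]^3, I[4,5], I[4,6], I[6,6]^3.
HN type (ℓ=5): μ^(1)=44/3; μ^(2)=10; μ^(3)=13/2; μ^(4)=-4; μ^(5)=-25

((1, 1, 1, 0, 0, 0); (0, 3, 0, 0, 0, 0); (0, 0, 0, 1, 1, 0); (0, 0, 0, 1, 1, 1); (0, 0, 0, 0, 0, 3))


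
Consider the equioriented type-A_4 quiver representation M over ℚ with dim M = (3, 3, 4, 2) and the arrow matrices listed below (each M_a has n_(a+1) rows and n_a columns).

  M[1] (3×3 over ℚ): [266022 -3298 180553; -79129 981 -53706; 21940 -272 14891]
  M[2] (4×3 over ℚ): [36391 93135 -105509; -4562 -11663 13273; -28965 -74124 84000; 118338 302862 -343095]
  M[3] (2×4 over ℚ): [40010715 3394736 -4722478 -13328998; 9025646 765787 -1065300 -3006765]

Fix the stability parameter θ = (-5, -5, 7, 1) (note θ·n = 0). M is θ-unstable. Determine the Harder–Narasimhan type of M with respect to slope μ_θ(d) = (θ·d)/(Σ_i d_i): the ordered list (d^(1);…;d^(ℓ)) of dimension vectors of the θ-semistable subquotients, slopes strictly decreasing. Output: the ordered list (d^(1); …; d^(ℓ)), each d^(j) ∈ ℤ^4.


Barcode: M ≅ I[1,1], I[1,4]^2, I[2,3], I[3,3]. HN layers by μ_θ (3 steps, strictly decreasing):
  μ^(1)=7; μ^(2)=4; μ^(3)=-5

((0, 0, 2, 0); (0, 0, 2, 2); (3, 3, 0, 0))


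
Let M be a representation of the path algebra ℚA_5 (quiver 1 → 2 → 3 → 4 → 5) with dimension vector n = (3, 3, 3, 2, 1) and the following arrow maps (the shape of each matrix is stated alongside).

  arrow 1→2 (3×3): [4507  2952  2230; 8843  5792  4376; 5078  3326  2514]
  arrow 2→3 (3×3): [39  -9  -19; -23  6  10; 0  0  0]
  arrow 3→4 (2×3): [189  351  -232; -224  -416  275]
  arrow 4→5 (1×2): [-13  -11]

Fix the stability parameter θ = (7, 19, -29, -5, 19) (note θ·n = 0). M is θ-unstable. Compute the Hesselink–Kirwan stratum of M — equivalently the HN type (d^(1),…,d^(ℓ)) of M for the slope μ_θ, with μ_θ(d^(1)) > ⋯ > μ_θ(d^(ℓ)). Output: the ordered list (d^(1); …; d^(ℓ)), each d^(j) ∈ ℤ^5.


Interval decomposition of M: I[1,2], I[1,3], I[1,5], I[3,4].
HN type (ℓ=6): μ^(1)=19; μ^(2)=7; μ^(3)=-1; μ^(4)=-2; μ^(5)=-5; μ^(6)=-29

((0, 1, 0, 0, 1); (1, 0, 0, 0, 0); (1, 1, 1, 0, 0); (1, 1, 1, 1, 0); (0, 0, 0, 1, 0); (0, 0, 1, 0, 0))


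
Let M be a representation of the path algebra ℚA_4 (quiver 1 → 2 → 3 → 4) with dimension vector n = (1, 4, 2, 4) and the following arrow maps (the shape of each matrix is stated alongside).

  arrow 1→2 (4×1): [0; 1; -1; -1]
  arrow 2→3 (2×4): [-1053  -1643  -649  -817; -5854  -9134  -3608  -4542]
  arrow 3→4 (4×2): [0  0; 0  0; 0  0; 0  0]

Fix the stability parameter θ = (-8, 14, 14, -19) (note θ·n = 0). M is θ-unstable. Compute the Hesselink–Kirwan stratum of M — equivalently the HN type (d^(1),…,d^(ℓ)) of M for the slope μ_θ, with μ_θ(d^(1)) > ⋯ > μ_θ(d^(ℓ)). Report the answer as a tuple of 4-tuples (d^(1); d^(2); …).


Barcode: M ≅ I[1,3], I[2,2]^2, I[2,3], I[4,4]^4. HN layers by μ_θ (3 steps, strictly decreasing):
  μ^(1)=14; μ^(2)=-8; μ^(3)=-19

((0, 4, 2, 0); (1, 0, 0, 0); (0, 0, 0, 4))


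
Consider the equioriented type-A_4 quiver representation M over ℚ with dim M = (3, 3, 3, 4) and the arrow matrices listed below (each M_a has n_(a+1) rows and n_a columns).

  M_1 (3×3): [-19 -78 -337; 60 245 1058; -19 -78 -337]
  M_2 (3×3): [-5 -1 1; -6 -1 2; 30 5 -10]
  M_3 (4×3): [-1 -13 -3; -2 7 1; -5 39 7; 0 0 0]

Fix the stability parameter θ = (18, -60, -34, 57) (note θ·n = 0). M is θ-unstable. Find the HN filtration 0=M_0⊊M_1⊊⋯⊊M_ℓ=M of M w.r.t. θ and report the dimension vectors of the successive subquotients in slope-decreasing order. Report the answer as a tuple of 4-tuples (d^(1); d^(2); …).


Interval decomposition of M: I[1,1], I[1,2], I[1,4], I[2,4], I[3,4], I[4,4].
HN type (ℓ=6): μ^(1)=57; μ^(2)=18; μ^(3)=-21; μ^(4)=-76/3; μ^(5)=-34; μ^(6)=-60

((0, 0, 0, 4); (1, 0, 0, 0); (1, 1, 0, 0); (1, 1, 1, 0); (0, 0, 2, 0); (0, 1, 0, 0))


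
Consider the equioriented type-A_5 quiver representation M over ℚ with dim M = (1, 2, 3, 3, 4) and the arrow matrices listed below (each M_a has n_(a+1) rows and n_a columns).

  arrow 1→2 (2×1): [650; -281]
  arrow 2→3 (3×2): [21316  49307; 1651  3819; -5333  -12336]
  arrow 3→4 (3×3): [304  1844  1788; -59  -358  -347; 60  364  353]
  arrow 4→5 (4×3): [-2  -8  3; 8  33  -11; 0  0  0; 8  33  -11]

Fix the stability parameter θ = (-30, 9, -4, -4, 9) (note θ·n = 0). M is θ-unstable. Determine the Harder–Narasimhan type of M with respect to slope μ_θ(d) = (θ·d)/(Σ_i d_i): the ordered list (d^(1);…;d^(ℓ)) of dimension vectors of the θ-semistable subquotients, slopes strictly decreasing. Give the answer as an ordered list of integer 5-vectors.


Via rank(M_{q-1}∘⋯∘M_p): M ≅ I[1,5], I[2,5], I[3,4], I[5,5]^2.
μ_θ-semistable layers: μ^(1)=9; μ^(2)=1/3; μ^(3)=-4; μ^(4)=-30

((0, 0, 0, 0, 4); (0, 2, 2, 2, 0); (0, 0, 1, 1, 0); (1, 0, 0, 0, 0))


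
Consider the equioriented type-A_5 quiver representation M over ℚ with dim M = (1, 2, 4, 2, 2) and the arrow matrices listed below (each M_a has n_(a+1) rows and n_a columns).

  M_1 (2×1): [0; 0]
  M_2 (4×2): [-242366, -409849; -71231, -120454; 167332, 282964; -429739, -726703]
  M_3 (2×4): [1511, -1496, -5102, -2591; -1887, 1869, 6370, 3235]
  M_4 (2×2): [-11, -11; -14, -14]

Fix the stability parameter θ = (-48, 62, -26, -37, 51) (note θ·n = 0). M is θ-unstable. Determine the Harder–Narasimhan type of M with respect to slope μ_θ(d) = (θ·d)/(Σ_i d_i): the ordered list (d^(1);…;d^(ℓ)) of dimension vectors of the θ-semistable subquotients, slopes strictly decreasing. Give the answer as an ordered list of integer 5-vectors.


Via rank(M_{q-1}∘⋯∘M_p): M ≅ I[1,1], I[2,3], I[2,5], I[3,3], I[3,4], I[5,5].
μ_θ-semistable layers: μ^(1)=51; μ^(2)=18; μ^(3)=-1/3; μ^(4)=-26; μ^(5)=-63/2; μ^(6)=-48

((0, 0, 0, 0, 2); (0, 1, 1, 0, 0); (0, 1, 1, 1, 0); (0, 0, 1, 0, 0); (0, 0, 1, 1, 0); (1, 0, 0, 0, 0))


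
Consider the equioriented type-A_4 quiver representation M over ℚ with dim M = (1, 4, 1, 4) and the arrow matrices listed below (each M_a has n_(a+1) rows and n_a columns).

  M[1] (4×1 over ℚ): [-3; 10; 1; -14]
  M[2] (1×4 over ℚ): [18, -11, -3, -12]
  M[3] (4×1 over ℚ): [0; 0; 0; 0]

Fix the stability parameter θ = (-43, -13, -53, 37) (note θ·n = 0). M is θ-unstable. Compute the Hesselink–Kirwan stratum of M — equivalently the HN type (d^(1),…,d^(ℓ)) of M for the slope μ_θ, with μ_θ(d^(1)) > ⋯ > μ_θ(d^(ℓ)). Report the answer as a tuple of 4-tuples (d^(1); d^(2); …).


Barcode: M ≅ I[1,3], I[2,2]^3, I[4,4]^4. HN layers by μ_θ (4 steps, strictly decreasing):
  μ^(1)=37; μ^(2)=-13; μ^(3)=-33; μ^(4)=-43

((0, 0, 0, 4); (0, 3, 0, 0); (0, 1, 1, 0); (1, 0, 0, 0))


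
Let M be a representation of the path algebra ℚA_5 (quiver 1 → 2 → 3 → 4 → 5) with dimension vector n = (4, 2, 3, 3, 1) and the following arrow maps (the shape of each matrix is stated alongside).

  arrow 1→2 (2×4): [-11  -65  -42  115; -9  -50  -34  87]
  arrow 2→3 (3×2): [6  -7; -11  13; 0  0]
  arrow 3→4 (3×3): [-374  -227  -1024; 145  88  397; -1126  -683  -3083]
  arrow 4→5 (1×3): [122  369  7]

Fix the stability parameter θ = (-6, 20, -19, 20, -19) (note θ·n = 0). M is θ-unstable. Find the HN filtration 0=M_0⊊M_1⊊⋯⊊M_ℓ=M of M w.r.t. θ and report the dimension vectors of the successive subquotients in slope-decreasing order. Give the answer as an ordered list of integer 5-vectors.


Barcode: M ≅ I[1,1]^2, I[1,4], I[1,5], I[3,4]. HN layers by μ_θ (4 steps, strictly decreasing):
  μ^(1)=20; μ^(2)=1/2; μ^(3)=-6; μ^(4)=-19

((0, 0, 0, 2, 0); (0, 2, 2, 1, 1); (4, 0, 0, 0, 0); (0, 0, 1, 0, 0))


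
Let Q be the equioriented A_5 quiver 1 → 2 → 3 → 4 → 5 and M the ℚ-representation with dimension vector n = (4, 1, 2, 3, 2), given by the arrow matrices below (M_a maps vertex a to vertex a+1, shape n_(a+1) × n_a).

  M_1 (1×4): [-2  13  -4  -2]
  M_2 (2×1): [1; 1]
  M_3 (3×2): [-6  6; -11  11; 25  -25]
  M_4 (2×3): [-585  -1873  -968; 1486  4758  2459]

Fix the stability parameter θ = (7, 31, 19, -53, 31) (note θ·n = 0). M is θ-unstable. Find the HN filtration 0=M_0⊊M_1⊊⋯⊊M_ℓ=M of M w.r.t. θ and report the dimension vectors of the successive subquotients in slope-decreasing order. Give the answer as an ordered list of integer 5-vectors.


Via rank(M_{q-1}∘⋯∘M_p): M ≅ I[1,1]^3, I[1,3], I[3,5], I[4,4], I[4,5].
μ_θ-semistable layers: μ^(1)=31; μ^(2)=25; μ^(3)=7; μ^(4)=-17; μ^(5)=-53

((0, 0, 0, 0, 2); (0, 1, 1, 0, 0); (4, 0, 0, 0, 0); (0, 0, 1, 1, 0); (0, 0, 0, 2, 0))
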